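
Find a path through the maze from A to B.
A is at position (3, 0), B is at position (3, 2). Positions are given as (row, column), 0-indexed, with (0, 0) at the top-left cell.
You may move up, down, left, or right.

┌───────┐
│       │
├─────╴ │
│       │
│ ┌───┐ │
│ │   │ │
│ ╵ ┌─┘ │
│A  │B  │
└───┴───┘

Finding the shortest path from (3, 0) to (3, 2):
Path length: 8 steps
Directions: up → up → right → right → right → down → down → left

Solution:

┌───────┐
│       │
├─────╴ │
│↱ → → ↓│
│ ┌───┐ │
│↑│   │↓│
│ ╵ ┌─┘ │
│A  │B ↲│
└───┴───┘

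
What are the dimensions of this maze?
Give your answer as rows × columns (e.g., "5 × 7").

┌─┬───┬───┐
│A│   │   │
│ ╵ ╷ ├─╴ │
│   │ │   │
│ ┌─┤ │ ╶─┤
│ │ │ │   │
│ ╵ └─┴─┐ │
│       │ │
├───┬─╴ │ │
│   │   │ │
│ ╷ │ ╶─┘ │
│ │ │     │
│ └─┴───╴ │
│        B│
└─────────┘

Counting the maze dimensions:
Rows (vertical): 7
Columns (horizontal): 5
Dimensions: 7 × 5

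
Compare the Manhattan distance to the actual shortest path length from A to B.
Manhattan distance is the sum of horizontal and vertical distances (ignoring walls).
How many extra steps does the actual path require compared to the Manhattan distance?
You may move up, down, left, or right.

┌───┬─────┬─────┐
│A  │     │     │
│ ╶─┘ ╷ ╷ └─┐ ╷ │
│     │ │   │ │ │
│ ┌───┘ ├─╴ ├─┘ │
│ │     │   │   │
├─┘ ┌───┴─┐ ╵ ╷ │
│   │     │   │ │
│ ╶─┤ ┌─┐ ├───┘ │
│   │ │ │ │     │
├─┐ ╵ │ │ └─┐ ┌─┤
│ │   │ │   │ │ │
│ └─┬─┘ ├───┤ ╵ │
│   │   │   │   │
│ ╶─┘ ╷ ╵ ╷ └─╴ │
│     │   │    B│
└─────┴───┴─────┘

Manhattan distance: |7 - 0| + |7 - 0| = 14
Actual path length: 20
Extra steps: 20 - 14 = 6

Solution:

┌───┬─────┬─────┐
│A  │↱ → ↓│     │
│ ╶─┘ ╷ ╷ └─┐ ╷ │
│↳ → ↑│ │↳ ↓│ │ │
│ ┌───┘ ├─╴ ├─┘ │
│ │     │  ↓│↱ ↓│
├─┘ ┌───┴─┐ ╵ ╷ │
│   │     │↳ ↑│↓│
│ ╶─┤ ┌─┐ ├───┘ │
│   │ │ │ │  ↓ ↲│
├─┐ ╵ │ │ └─┐ ┌─┤
│ │   │ │   │↓│ │
│ └─┬─┘ ├───┤ ╵ │
│   │   │   │↳ ↓│
│ ╶─┘ ╷ ╵ ╷ └─╴ │
│     │   │    B│
└─────┴───┴─────┘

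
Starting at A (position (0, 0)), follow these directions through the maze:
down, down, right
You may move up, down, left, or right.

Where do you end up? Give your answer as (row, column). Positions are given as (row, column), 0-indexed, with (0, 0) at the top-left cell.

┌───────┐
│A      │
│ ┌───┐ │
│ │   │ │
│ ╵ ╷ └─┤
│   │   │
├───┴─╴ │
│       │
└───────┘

Following directions step by step:
Start: (0, 0)
  down: (0, 0) → (1, 0)
  down: (1, 0) → (2, 0)
  right: (2, 0) → (2, 1)
Final position: (2, 1)

Path taken:

┌───────┐
│A      │
│ ┌───┐ │
│↓│   │ │
│ ╵ ╷ └─┤
│↳ B│   │
├───┴─╴ │
│       │
└───────┘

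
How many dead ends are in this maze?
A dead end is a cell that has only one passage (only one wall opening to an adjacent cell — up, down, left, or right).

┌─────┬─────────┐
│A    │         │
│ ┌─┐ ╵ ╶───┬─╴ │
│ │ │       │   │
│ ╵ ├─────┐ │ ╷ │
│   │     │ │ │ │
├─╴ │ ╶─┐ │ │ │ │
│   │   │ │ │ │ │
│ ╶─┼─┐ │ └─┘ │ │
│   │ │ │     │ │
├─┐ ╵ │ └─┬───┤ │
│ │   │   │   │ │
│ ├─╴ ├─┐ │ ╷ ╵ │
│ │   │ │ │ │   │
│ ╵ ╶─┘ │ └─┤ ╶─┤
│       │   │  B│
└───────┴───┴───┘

Checking each cell for number of passages:

Dead ends found at positions:
  (1, 1)
  (3, 5)
  (4, 2)
  (5, 0)
  (6, 3)
  (6, 5)
  (7, 5)
  (7, 7)
Total dead ends: 8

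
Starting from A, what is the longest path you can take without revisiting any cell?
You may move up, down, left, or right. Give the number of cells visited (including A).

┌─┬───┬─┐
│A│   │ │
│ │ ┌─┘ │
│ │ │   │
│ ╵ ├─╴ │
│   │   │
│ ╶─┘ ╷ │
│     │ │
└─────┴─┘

Finding longest simple path using DFS:
Start: (0, 0)
Longest path visits 10 cells
Path: A → down → down → down → right → right → up → right → up → up

Solution:

┌─┬───┬─┐
│A│   │B│
│ │ ┌─┘ │
│↓│ │  ↑│
│ ╵ ├─╴ │
│↓  │↱ ↑│
│ ╶─┘ ╷ │
│↳ → ↑│ │
└─────┴─┘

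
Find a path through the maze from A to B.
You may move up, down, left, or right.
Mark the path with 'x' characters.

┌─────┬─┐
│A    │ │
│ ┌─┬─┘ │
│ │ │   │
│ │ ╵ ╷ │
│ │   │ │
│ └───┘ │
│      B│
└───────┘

Finding the shortest path through the maze:
Path length: 6 steps
Directions: down → down → down → right → right → right

Solution:

┌─────┬─┐
│A    │ │
│ ┌─┬─┘ │
│x│ │   │
│ │ ╵ ╷ │
│x│   │ │
│ └───┘ │
│x x x B│
└───────┘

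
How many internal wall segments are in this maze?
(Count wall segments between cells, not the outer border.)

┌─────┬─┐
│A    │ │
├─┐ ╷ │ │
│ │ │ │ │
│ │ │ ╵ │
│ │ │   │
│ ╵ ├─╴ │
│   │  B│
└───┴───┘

Counting internal wall segments:
Total internal walls: 9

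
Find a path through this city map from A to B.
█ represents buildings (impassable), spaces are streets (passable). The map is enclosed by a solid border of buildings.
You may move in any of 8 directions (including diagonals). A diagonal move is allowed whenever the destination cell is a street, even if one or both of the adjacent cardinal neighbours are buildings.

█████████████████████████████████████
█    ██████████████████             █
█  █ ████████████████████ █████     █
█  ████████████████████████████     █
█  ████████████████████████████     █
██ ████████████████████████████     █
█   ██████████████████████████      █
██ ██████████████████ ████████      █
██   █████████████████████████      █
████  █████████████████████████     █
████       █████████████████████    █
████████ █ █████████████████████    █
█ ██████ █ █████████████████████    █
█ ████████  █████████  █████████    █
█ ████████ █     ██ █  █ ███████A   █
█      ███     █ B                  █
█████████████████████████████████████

Finding the shortest path from A to B:
Movement: 8-directional
Path length: 15 steps
Directions: down-left → left → left → left → left → left → left → left → left → left → left → left → left → left → left

Solution:

█████████████████████████████████████
█    ██████████████████             █
█  █ ████████████████████ █████     █
█  ████████████████████████████     █
█  ████████████████████████████     █
██ ████████████████████████████     █
█   ██████████████████████████      █
██ ██████████████████ ████████      █
██   █████████████████████████      █
████  █████████████████████████     █
████       █████████████████████    █
████████ █ █████████████████████    █
█ ██████ █ █████████████████████    █
█ ████████  █████████  █████████    █
█ ████████ █     ██ █  █ ███████A   █
█      ███     █ B←←←←←←←←←←←←←←    █
█████████████████████████████████████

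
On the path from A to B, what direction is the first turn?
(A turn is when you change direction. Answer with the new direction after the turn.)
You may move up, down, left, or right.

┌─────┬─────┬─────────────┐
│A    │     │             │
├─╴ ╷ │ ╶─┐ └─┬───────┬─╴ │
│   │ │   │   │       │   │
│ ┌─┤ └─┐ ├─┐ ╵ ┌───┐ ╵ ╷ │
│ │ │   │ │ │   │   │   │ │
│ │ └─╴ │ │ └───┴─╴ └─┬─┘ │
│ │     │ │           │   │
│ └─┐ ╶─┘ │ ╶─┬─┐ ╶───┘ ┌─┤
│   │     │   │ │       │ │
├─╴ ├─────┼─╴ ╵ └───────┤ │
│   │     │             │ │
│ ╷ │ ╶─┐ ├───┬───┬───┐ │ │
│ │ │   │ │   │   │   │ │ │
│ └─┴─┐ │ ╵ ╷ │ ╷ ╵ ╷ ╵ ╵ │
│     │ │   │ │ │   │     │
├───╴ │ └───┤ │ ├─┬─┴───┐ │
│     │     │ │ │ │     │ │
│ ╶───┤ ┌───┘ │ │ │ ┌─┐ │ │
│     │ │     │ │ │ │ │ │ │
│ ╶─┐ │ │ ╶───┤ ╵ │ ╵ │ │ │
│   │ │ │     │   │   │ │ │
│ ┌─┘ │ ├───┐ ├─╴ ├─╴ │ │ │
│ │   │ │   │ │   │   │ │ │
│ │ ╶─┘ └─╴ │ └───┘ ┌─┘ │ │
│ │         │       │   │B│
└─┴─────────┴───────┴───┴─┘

Directions: right, right, down, down, right, down, left, down, right, right, up, up, up, left, up, right, right, down, right, down, right, up, right, right, right, down, right, up, right, down, down, left, down, left, left, left, up, left, left, left, down, right, down, right, right, right, right, right, down, down, right, down, down, down, down, down
First turn direction: down

Solution:

┌─────┬─────┬─────────────┐
│A → ↓│↱ → ↓│             │
├─╴ ╷ │ ╶─┐ └─┬───────┬─╴ │
│   │↓│↑ ↰│↳ ↓│↱ → → ↓│↱ ↓│
│ ┌─┤ └─┐ ├─┐ ╵ ┌───┐ ╵ ╷ │
│ │ │↳ ↓│↑│ │↳ ↑│   │↳ ↑│↓│
│ │ └─╴ │ │ └───┴─╴ └─┬─┘ │
│ │  ↓ ↲│↑│↓ ← ← ↰    │↓ ↲│
│ └─┐ ╶─┘ │ ╶─┬─┐ ╶───┘ ┌─┤
│   │↳ → ↑│↳ ↓│ │↑ ← ← ↲│ │
├─╴ ├─────┼─╴ ╵ └───────┤ │
│   │     │  ↳ → → → → ↓│ │
│ ╷ │ ╶─┐ ├───┬───┬───┐ │ │
│ │ │   │ │   │   │   │↓│ │
│ └─┴─┐ │ ╵ ╷ │ ╷ ╵ ╷ ╵ ╵ │
│     │ │   │ │ │   │  ↳ ↓│
├───╴ │ └───┤ │ ├─┬─┴───┐ │
│     │     │ │ │ │     │↓│
│ ╶───┤ ┌───┘ │ │ │ ┌─┐ │ │
│     │ │     │ │ │ │ │ │↓│
│ ╶─┐ │ │ ╶───┤ ╵ │ ╵ │ │ │
│   │ │ │     │   │   │ │↓│
│ ┌─┘ │ ├───┐ ├─╴ ├─╴ │ │ │
│ │   │ │   │ │   │   │ │↓│
│ │ ╶─┘ └─╴ │ └───┘ ┌─┘ │ │
│ │         │       │   │B│
└─┴─────────┴───────┴───┴─┘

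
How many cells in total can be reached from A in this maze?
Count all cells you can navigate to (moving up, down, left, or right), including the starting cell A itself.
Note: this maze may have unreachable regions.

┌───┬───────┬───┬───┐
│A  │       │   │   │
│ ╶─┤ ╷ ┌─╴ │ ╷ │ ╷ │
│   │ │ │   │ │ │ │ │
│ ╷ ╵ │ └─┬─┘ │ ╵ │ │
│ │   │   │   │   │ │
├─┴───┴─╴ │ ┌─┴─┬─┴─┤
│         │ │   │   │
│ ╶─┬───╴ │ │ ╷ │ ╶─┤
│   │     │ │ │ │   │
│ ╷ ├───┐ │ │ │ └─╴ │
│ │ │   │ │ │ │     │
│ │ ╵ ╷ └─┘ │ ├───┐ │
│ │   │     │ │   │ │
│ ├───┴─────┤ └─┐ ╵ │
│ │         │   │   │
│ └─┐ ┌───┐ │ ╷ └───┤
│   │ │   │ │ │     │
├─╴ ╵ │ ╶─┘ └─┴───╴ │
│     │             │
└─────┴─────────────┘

Using BFS/flood-fill to find all reachable cells from A:
Maze size: 10 × 10 = 100 total cells
All cells are reachable — the maze is fully connected.
Reachable cells: 100

Reachable region (· marks reachable cells):

┌───┬───────┬───┬───┐
│A ·│· · · ·│· ·│· ·│
│ ╶─┤ ╷ ┌─╴ │ ╷ │ ╷ │
│· ·│·│·│· ·│·│·│·│·│
│ ╷ ╵ │ └─┬─┘ │ ╵ │ │
│·│· ·│· ·│· ·│· ·│·│
├─┴───┴─╴ │ ┌─┴─┬─┴─┤
│· · · · ·│·│· ·│· ·│
│ ╶─┬───╴ │ │ ╷ │ ╶─┤
│· ·│· · ·│·│·│·│· ·│
│ ╷ ├───┐ │ │ │ └─╴ │
│·│·│· ·│·│·│·│· · ·│
│ │ ╵ ╷ └─┘ │ ├───┐ │
│·│· ·│· · ·│·│· ·│·│
│ ├───┴─────┤ └─┐ ╵ │
│·│· · · · ·│· ·│· ·│
│ └─┐ ┌───┐ │ ╷ └───┤
│· ·│·│· ·│·│·│· · ·│
├─╴ ╵ │ ╶─┘ └─┴───╴ │
│· · ·│· · · · · · ·│
└─────┴─────────────┘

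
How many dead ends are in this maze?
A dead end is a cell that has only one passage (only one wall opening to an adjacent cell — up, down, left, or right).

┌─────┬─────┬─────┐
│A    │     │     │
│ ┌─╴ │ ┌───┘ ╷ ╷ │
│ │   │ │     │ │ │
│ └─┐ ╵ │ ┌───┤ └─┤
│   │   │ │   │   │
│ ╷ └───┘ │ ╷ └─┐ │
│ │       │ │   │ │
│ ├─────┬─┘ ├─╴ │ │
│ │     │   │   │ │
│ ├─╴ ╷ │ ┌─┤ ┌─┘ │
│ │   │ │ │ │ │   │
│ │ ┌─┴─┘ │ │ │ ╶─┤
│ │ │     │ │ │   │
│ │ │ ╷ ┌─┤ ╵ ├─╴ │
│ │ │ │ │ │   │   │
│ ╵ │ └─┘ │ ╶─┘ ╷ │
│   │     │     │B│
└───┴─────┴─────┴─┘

Checking each cell for number of passages:

Dead ends found at positions:
  (0, 5)
  (1, 1)
  (1, 8)
  (4, 1)
  (5, 3)
  (5, 5)
  (7, 3)
  (7, 4)
  (8, 8)
Total dead ends: 9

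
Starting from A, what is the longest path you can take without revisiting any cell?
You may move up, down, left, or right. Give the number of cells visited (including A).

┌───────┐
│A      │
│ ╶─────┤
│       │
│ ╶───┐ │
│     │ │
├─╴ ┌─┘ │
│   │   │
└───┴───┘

Finding longest simple path using DFS:
Start: (0, 0)
Longest path visits 8 cells
Path: A → down → right → right → right → down → down → left

Solution:

┌───────┐
│A      │
│ ╶─────┤
│↳ → → ↓│
│ ╶───┐ │
│     │↓│
├─╴ ┌─┘ │
│   │B ↲│
└───┴───┘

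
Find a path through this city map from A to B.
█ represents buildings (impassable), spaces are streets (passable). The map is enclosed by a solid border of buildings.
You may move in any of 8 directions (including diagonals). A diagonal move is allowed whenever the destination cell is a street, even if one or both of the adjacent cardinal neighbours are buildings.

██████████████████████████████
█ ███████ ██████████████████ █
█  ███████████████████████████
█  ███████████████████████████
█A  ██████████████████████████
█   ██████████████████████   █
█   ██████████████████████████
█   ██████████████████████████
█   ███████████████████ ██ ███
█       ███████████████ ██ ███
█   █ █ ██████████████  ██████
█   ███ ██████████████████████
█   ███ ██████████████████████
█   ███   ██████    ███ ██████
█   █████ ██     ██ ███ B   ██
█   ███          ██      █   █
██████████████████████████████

Finding the shortest path from A to B:
Movement: 8-directional
Path length: 27 steps
Directions: down → down → down-right → down-right → down-right → right → right → down-right → down → down → down-right → down-right → down-right → right → right → right → right → right → up-right → up-right → right → down-right → down-right → right → right → right → up-right

Solution:

██████████████████████████████
█ ███████ ██████████████████ █
█  ███████████████████████████
█  ███████████████████████████
█A  ██████████████████████████
█↓  ██████████████████████   █
█↘  ██████████████████████████
█ ↘ ██████████████████████████
█  ↘███████████████████ ██ ███
█   →→↘ ███████████████ ██ ███
█   █ █↓██████████████  ██████
█   ███↓██████████████████████
█   ███↘██████████████████████
█   ███ ↘ ██████ →↘ ███ ██████
█   █████↘██    ↗██↘███ B   ██
█   ███   →→→→→↗ ██ →→→↗ █   █
██████████████████████████████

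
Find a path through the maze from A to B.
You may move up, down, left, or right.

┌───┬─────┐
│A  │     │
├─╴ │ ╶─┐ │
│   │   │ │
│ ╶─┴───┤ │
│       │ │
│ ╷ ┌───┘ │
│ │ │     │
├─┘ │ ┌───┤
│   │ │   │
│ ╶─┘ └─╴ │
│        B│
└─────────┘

Finding the shortest path through the maze:
Path length: 13 steps
Directions: right → down → left → down → right → down → down → left → down → right → right → right → right

Solution:

┌───┬─────┐
│A ↓│     │
├─╴ │ ╶─┐ │
│↓ ↲│   │ │
│ ╶─┴───┤ │
│↳ ↓    │ │
│ ╷ ┌───┘ │
│ │↓│     │
├─┘ │ ┌───┤
│↓ ↲│ │   │
│ ╶─┘ └─╴ │
│↳ → → → B│
└─────────┘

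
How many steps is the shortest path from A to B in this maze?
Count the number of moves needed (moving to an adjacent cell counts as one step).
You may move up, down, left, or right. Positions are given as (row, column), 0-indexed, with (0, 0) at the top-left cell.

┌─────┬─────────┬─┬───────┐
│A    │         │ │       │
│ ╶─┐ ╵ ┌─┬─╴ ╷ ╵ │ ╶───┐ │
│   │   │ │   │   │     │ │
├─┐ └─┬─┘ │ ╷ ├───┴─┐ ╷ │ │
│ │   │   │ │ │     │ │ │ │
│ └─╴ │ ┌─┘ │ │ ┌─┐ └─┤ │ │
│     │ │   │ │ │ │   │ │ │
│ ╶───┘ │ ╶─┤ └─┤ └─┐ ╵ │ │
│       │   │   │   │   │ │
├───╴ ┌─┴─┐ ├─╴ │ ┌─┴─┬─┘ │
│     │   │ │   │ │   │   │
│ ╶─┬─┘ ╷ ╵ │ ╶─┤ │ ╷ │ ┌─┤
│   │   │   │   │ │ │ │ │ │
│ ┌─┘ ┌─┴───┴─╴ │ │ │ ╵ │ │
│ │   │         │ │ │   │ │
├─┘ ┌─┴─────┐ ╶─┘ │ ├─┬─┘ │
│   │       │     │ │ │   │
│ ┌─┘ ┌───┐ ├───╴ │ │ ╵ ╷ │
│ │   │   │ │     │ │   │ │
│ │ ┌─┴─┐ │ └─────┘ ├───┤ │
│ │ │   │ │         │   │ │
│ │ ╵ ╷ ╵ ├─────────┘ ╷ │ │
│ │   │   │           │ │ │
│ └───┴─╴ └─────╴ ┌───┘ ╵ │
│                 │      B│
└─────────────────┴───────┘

Using BFS to find shortest path:
Start: (0, 0), End: (12, 12)
Path found:
(0,0) → (0,1) → (0,2) → (1,2) → (1,3) → (0,3) → (0,4) → (0,5) → (0,6) → (1,6) → (1,5) → (2,5) → (3,5) → (3,4) → (4,4) → (4,5) → (5,5) → (6,5) → (6,4) → (5,4) → (5,3) → (6,3) → (6,2) → (7,2) → (7,1) → (8,1) → (8,0) → (9,0) → (10,0) → (11,0) → (12,0) → (12,1) → (12,2) → (12,3) → (12,4) → (12,5) → (12,6) → (12,7) → (12,8) → (11,8) → (11,9) → (11,10) → (10,10) → (10,11) → (11,11) → (12,11) → (12,12)
Number of steps: 46

Solution:

┌─────┬─────────┬─┬───────┐
│A → ↓│↱ → → ↓  │ │       │
│ ╶─┐ ╵ ┌─┬─╴ ╷ ╵ │ ╶───┐ │
│   │↳ ↑│ │↓ ↲│   │     │ │
├─┐ └─┬─┘ │ ╷ ├───┴─┐ ╷ │ │
│ │   │   │↓│ │     │ │ │ │
│ └─╴ │ ┌─┘ │ │ ┌─┐ └─┤ │ │
│     │ │↓ ↲│ │ │ │   │ │ │
│ ╶───┘ │ ╶─┤ └─┤ └─┐ ╵ │ │
│       │↳ ↓│   │   │   │ │
├───╴ ┌─┴─┐ ├─╴ │ ┌─┴─┬─┘ │
│     │↓ ↰│↓│   │ │   │   │
│ ╶─┬─┘ ╷ ╵ │ ╶─┤ │ ╷ │ ┌─┤
│   │↓ ↲│↑ ↲│   │ │ │ │ │ │
│ ┌─┘ ┌─┴───┴─╴ │ │ │ ╵ │ │
│ │↓ ↲│         │ │ │   │ │
├─┘ ┌─┴─────┐ ╶─┘ │ ├─┬─┘ │
│↓ ↲│       │     │ │ │   │
│ ┌─┘ ┌───┐ ├───╴ │ │ ╵ ╷ │
│↓│   │   │ │     │ │   │ │
│ │ ┌─┴─┐ │ └─────┘ ├───┤ │
│↓│ │   │ │         │↱ ↓│ │
│ │ ╵ ╷ ╵ ├─────────┘ ╷ │ │
│↓│   │   │      ↱ → ↑│↓│ │
│ └───┴─╴ └─────╴ ┌───┘ ╵ │
│↳ → → → → → → → ↑│    ↳ B│
└─────────────────┴───────┘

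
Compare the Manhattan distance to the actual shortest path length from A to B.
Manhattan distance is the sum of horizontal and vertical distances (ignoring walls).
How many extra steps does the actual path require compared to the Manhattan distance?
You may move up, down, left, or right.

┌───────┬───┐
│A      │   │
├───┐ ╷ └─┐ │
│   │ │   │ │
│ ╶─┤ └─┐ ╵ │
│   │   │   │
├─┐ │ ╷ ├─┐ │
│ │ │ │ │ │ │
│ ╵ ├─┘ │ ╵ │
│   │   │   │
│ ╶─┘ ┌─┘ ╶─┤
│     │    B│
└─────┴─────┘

Manhattan distance: |5 - 0| + |5 - 0| = 10
Actual path length: 12
Extra steps: 12 - 10 = 2

Solution:

┌───────┬───┐
│A → → ↓│   │
├───┐ ╷ └─┐ │
│   │ │↳ ↓│ │
│ ╶─┤ └─┐ ╵ │
│   │   │↳ ↓│
├─┐ │ ╷ ├─┐ │
│ │ │ │ │ │↓│
│ ╵ ├─┘ │ ╵ │
│   │   │↓ ↲│
│ ╶─┘ ┌─┘ ╶─┤
│     │  ↳ B│
└─────┴─────┘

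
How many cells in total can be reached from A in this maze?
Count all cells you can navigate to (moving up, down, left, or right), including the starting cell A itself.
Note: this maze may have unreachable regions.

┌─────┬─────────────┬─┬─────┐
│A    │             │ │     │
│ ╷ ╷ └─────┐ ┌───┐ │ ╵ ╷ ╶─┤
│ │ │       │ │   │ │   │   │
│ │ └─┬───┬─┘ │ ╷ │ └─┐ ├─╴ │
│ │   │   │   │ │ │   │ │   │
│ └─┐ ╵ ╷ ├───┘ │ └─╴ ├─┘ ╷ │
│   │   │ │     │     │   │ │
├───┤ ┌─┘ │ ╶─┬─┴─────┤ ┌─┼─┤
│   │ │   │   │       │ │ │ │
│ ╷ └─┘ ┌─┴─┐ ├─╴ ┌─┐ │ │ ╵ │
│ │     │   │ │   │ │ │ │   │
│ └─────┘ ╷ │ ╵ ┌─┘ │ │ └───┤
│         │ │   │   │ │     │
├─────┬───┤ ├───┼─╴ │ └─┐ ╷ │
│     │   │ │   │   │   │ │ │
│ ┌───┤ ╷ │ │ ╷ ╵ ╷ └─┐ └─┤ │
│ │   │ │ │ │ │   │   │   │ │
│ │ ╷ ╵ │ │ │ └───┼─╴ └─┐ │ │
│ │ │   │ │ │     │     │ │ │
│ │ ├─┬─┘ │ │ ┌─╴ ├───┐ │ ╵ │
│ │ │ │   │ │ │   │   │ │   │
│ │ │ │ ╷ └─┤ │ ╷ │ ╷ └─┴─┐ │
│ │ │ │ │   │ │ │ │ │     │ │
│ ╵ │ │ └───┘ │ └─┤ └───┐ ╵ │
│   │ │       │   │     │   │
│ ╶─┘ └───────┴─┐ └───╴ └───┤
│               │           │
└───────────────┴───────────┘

Using BFS/flood-fill to find all reachable cells from A:
Maze size: 14 × 14 = 196 total cells
156 cell(s) are walled off and cannot be reached from A.
Reachable cells: 40

Reachable region (· marks reachable cells):

┌─────┬─────────────┬─┬─────┐
│A · ·│             │ │     │
│ ╷ ╷ └─────┐ ┌───┐ │ ╵ ╷ ╶─┤
│·│·│· · · ·│ │   │ │   │   │
│ │ └─┬───┬─┘ │ ╷ │ └─┐ ├─╴ │
│·│· ·│· ·│   │ │ │   │ │   │
│ └─┐ ╵ ╷ ├───┘ │ └─╴ ├─┘ ╷ │
│· ·│· ·│·│     │     │   │ │
├───┤ ┌─┘ │ ╶─┬─┴─────┤ ┌─┼─┤
│· ·│·│· ·│   │       │ │ │ │
│ ╷ └─┘ ┌─┴─┐ ├─╴ ┌─┐ │ │ ╵ │
│·│· · ·│· ·│ │   │ │ │ │   │
│ └─────┘ ╷ │ ╵ ┌─┘ │ │ └───┤
│· · · · ·│·│   │   │ │     │
├─────┬───┤ ├───┼─╴ │ └─┐ ╷ │
│     │   │·│   │   │   │ │ │
│ ┌───┤ ╷ │ │ ╷ ╵ ╷ └─┐ └─┤ │
│ │   │ │ │·│ │   │   │   │ │
│ │ ╷ ╵ │ │ │ └───┼─╴ └─┐ │ │
│ │ │   │ │·│     │     │ │ │
│ │ ├─┬─┘ │ │ ┌─╴ ├───┐ │ ╵ │
│ │ │ │   │·│ │   │   │ │   │
│ │ │ │ ╷ └─┤ │ ╷ │ ╷ └─┴─┐ │
│ │ │ │ │   │ │ │ │ │     │ │
│ ╵ │ │ └───┘ │ └─┤ └───┐ ╵ │
│   │ │       │   │     │   │
│ ╶─┘ └───────┴─┐ └───╴ └───┤
│               │           │
└───────────────┴───────────┘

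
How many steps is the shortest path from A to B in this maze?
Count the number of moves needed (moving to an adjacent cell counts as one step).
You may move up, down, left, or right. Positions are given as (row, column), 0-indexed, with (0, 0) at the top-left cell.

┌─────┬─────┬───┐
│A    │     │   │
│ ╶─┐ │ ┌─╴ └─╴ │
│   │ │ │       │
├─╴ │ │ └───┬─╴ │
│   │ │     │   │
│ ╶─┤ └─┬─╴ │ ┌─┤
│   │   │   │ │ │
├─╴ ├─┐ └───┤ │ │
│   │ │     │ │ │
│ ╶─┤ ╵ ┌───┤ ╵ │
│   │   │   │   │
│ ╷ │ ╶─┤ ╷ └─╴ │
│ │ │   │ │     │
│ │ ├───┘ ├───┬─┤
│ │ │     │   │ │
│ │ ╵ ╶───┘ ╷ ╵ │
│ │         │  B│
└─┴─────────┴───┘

Using BFS to find shortest path:
Start: (0, 0), End: (8, 7)
Path found:
(0,0) → (1,0) → (1,1) → (2,1) → (2,0) → (3,0) → (3,1) → (4,1) → (4,0) → (5,0) → (5,1) → (6,1) → (7,1) → (8,1) → (8,2) → (8,3) → (8,4) → (8,5) → (7,5) → (7,6) → (8,6) → (8,7)
Number of steps: 21

Solution:

┌─────┬─────┬───┐
│A    │     │   │
│ ╶─┐ │ ┌─╴ └─╴ │
│↳ ↓│ │ │       │
├─╴ │ │ └───┬─╴ │
│↓ ↲│ │     │   │
│ ╶─┤ └─┬─╴ │ ┌─┤
│↳ ↓│   │   │ │ │
├─╴ ├─┐ └───┤ │ │
│↓ ↲│ │     │ │ │
│ ╶─┤ ╵ ┌───┤ ╵ │
│↳ ↓│   │   │   │
│ ╷ │ ╶─┤ ╷ └─╴ │
│ │↓│   │ │     │
│ │ ├───┘ ├───┬─┤
│ │↓│     │↱ ↓│ │
│ │ ╵ ╶───┘ ╷ ╵ │
│ │↳ → → → ↑│↳ B│
└─┴─────────┴───┘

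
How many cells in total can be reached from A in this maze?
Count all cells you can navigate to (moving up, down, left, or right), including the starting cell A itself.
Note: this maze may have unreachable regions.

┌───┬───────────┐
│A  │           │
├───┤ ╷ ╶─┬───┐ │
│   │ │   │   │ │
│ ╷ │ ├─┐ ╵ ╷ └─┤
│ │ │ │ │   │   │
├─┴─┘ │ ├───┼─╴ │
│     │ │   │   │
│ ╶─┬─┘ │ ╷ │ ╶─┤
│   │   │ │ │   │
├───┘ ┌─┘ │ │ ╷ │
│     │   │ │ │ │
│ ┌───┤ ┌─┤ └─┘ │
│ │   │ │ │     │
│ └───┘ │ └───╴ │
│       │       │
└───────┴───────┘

Using BFS/flood-fill to find all reachable cells from A:
Maze size: 8 × 8 = 64 total cells
62 cell(s) are walled off and cannot be reached from A.
Reachable cells: 2

Reachable region (· marks reachable cells):

┌───┬───────────┐
│A ·│           │
├───┤ ╷ ╶─┬───┐ │
│   │ │   │   │ │
│ ╷ │ ├─┐ ╵ ╷ └─┤
│ │ │ │ │   │   │
├─┴─┘ │ ├───┼─╴ │
│     │ │   │   │
│ ╶─┬─┘ │ ╷ │ ╶─┤
│   │   │ │ │   │
├───┘ ┌─┘ │ │ ╷ │
│     │   │ │ │ │
│ ┌───┤ ┌─┤ └─┘ │
│ │   │ │ │     │
│ └───┘ │ └───╴ │
│       │       │
└───────┴───────┘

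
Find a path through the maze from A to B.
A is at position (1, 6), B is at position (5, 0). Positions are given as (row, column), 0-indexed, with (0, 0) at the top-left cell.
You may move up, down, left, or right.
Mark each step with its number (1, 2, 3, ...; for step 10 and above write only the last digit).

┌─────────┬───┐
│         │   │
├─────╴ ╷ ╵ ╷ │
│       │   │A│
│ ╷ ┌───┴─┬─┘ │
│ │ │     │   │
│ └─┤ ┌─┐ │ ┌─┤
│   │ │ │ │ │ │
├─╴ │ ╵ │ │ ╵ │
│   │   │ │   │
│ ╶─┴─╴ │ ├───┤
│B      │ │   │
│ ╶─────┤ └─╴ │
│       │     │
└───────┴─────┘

Finding the shortest path from (1, 6) to (5, 0):
Path length: 16 steps
Directions: up → left → down → left → up → left → down → left → left → left → down → down → right → down → left → down

Solution:

┌─────────┬───┐
│      6 5│2 1│
├─────╴ ╷ ╵ ╷ │
│0 9 8 7│4 3│A│
│ ╷ ┌───┴─┬─┘ │
│1│ │     │   │
│ └─┤ ┌─┐ │ ┌─┤
│2 3│ │ │ │ │ │
├─╴ │ ╵ │ │ ╵ │
│5 4│   │ │   │
│ ╶─┴─╴ │ ├───┤
│B      │ │   │
│ ╶─────┤ └─╴ │
│       │     │
└───────┴─────┘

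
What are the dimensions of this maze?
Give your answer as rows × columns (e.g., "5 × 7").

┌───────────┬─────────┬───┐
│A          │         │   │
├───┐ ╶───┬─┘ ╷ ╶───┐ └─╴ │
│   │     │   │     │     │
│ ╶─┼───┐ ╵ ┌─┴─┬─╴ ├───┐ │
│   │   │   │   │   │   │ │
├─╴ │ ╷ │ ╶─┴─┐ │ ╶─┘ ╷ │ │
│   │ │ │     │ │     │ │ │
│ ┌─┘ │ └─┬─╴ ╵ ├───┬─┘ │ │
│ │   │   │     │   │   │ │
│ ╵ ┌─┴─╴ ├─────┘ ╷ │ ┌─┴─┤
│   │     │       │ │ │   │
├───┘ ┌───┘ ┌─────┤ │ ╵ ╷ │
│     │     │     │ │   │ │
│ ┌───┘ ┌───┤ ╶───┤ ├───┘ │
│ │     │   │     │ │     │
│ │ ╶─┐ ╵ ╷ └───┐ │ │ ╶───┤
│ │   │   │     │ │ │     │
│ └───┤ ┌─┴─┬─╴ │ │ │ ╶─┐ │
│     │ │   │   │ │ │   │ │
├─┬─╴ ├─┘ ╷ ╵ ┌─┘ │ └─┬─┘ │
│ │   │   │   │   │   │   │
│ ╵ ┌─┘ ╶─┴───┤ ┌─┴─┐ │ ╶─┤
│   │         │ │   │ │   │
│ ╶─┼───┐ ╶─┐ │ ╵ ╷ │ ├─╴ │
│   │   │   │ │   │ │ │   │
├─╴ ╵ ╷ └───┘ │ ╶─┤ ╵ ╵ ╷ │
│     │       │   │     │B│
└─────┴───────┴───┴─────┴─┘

Counting the maze dimensions:
Rows (vertical): 14
Columns (horizontal): 13
Dimensions: 14 × 13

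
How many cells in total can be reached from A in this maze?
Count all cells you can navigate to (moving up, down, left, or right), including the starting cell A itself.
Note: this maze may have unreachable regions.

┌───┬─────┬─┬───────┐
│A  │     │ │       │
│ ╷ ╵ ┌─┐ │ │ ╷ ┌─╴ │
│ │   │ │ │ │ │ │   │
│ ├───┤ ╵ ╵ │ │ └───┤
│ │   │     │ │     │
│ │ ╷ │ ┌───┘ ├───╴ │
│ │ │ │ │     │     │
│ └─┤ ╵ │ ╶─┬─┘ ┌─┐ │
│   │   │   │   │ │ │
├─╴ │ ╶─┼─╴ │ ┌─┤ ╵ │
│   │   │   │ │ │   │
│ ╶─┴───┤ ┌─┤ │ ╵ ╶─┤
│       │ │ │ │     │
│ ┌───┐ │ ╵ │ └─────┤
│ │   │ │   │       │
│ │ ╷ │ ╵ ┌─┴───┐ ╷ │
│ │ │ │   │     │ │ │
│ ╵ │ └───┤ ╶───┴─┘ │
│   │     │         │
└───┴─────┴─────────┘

Using BFS/flood-fill to find all reachable cells from A:
Maze size: 10 × 10 = 100 total cells
All cells are reachable — the maze is fully connected.
Reachable cells: 100

Reachable region (· marks reachable cells):

┌───┬─────┬─┬───────┐
│A ·│· · ·│·│· · · ·│
│ ╷ ╵ ┌─┐ │ │ ╷ ┌─╴ │
│·│· ·│·│·│·│·│·│· ·│
│ ├───┤ ╵ ╵ │ │ └───┤
│·│· ·│· · ·│·│· · ·│
│ │ ╷ │ ┌───┘ ├───╴ │
│·│·│·│·│· · ·│· · ·│
│ └─┤ ╵ │ ╶─┬─┘ ┌─┐ │
│· ·│· ·│· ·│· ·│·│·│
├─╴ │ ╶─┼─╴ │ ┌─┤ ╵ │
│· ·│· ·│· ·│·│·│· ·│
│ ╶─┴───┤ ┌─┤ │ ╵ ╶─┤
│· · · ·│·│·│·│· · ·│
│ ┌───┐ │ ╵ │ └─────┤
│·│· ·│·│· ·│· · · ·│
│ │ ╷ │ ╵ ┌─┴───┐ ╷ │
│·│·│·│· ·│· · ·│·│·│
│ ╵ │ └───┤ ╶───┴─┘ │
│· ·│· · ·│· · · · ·│
└───┴─────┴─────────┘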